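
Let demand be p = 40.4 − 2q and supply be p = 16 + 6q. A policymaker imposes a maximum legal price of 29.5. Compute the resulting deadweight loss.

Competitive equilibrium: 40.4 − 2q = 16 + 6q → q* = 3.05, p* = 34.3.
At the ceiling p = 29.5, quantity supplied = (29.5 − 16)/6 = 2.25.
Willingness to pay at q' = 2.25: 40.4 − 2·2.25 = 35.9.
Δq = 3.05 − 2.25 = 0.8; wedge = 35.9 − 29.5 = 6.4.
Deadweight loss = ½ × 0.8 × 6.4 = 2.56.

2.56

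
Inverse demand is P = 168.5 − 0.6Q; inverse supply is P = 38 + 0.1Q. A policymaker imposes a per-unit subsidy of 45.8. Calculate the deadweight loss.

1498.31

Competitive equilibrium: 168.5 − 0.6Q = 38 + 0.1Q → Q* = 186.4286, P* = 56.6429.
The subsidy lowers effective supply by 45.8: P = 0.1Q − 7.8.
New quantity: 168.5 − 0.6Q = 0.1Q − 7.8 → Q' = 251.8571.
Overproduction ΔQ = 251.8571 − 186.4286 = 65.4285; wedge = subsidy = 45.8.
Welfare loss = ½ × 65.4285 × 45.8 = 1498.31.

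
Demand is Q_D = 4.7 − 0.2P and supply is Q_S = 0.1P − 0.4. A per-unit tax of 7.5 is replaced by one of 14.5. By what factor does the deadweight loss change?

In inverse form: demand P = 23.5 − 5Q, supply P = 4 + 10Q.
Competitive equilibrium: 23.5 − 5Q = 4 + 10Q → Q* = 1.3, P* = 17.
For a per-unit tax t: ΔQ = t/15, so DWL = ½·t·(t/15) = t²/30.
At t = 7.5: DWL = 1.875. At t = 14.5: DWL = 7.008.
Ratio = (14.5/7.5)² = 3.738.

3.738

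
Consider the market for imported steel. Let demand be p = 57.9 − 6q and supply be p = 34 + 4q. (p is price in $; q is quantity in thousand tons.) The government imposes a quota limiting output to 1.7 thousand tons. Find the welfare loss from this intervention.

Competitive equilibrium: 57.9 − 6q = 34 + 4q → q* = 2.39, p* = 43.56.
At q = 1.7: demand price = 57.9 − 6·1.7 = 47.7; supply price = 34 + 4·1.7 = 40.8.
Δq = 2.39 − 1.7 = 0.69; wedge = 47.7 − 40.8 = 6.9.
DWL = ½ × 0.69 × 6.9 = $2.38 thousand.

$2.38 thousand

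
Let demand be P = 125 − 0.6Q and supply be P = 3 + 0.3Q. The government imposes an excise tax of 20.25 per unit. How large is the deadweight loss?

227.81

Competitive equilibrium: 125 − 0.6Q = 3 + 0.3Q → Q* = 135.5556, P* = 43.6667.
With the tax, the buyer price exceeds the seller price by 20.25: (125 − 0.6Q) − (3 + 0.3Q) = 20.25 → Q' = 113.0556.
ΔQ = 135.5556 − 113.0556 = 22.5; the wedge equals the tax, 20.25.
DWL = ½ × 22.5 × 20.25 = 227.81.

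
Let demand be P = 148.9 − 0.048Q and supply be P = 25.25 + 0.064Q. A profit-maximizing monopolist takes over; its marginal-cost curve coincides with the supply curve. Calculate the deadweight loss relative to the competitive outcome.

Competitive equilibrium: 148.9 − 0.048Q = 25.25 + 0.064Q → Q* = 1104.0179, P* = 95.9071.
Marginal revenue: MR = 148.9 − 0.096Q. Set MR = MC: 148.9 − 0.096Q = 25.25 + 0.064Q → Q_m = 772.8125.
Price P_m = 148.9 − 0.048·772.8125 = 111.805; MC(Q_m) = 25.25 + 0.064·772.8125 = 74.71.
Competitive Q* = 1104.0179, so ΔQ = 331.2054; wedge = 111.805 − 74.71 = 37.095.
DWL = ½ × 331.2054 × 37.095 = 6143.03.

6143.03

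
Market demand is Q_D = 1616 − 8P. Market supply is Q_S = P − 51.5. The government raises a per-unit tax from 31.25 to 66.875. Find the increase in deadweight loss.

In inverse form: demand P = 202 − 0.125Q, supply P = 51.5 + Q.
Competitive equilibrium: 202 − 0.125Q = 51.5 + Q → Q* = 133.7778, P* = 185.2778.
For a per-unit tax t: ΔQ = t/1.125, so DWL = ½·t·(t/1.125) = t²/2.25.
At t = 31.25: DWL = 434.028. At t = 66.875: DWL = 1987.674.
Increase = 1987.674 − 434.028 = 1553.65.

1553.65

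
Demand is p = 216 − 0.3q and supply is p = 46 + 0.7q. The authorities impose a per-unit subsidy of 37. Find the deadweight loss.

Competitive equilibrium: 216 − 0.3q = 46 + 0.7q → q* = 170, p* = 165.
The subsidy lowers effective supply by 37: p = 9 + 0.7q.
New quantity: 216 − 0.3q = 9 + 0.7q → q' = 207.
Overproduction Δq = 207 − 170 = 37; wedge = subsidy = 37.
DWL = ½ × 37 × 37 = 684.50.

684.50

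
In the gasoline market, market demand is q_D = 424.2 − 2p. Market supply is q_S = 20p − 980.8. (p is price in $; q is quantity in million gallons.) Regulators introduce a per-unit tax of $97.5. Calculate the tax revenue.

In inverse form: demand p = 212.1 − 0.5q, supply p = 49.04 + 0.05q.
Competitive equilibrium: 212.1 − 0.5q = 49.04 + 0.05q → q* = 296.4727, p* = 63.8636.
With the tax, the buyer price exceeds the seller price by 97.5: (212.1 − 0.5q) − (49.04 + 0.05q) = 97.5 → q' = 119.2.
Tax revenue = 97.5 × 119.2 = $11622 million.

$11622 million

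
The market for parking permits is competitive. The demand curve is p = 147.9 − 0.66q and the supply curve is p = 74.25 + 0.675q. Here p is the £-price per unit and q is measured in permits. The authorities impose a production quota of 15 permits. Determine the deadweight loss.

Competitive equilibrium: 147.9 − 0.66q = 74.25 + 0.675q → q* = 55.1685, p* = 111.4888.
At q = 15: demand price = 147.9 − 0.66·15 = 138; supply price = 74.25 + 0.675·15 = 84.375.
Δq = 55.1685 − 15 = 40.1685; wedge = 138 − 84.375 = 53.625.
Deadweight loss = ½ × 40.1685 × 53.625 = £1077.02.

£1077.02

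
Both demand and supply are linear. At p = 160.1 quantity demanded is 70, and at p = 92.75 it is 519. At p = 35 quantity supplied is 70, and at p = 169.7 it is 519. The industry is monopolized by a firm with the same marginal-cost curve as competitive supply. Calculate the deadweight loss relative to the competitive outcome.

Demand slope = (92.75 − 160.1)/(519 − 70) = −0.15, so p = 170.6 − 0.15q.
Supply slope = (169.7 − 35)/(519 − 70) = 0.3, so p = 14 + 0.3q.
Competitive equilibrium: 170.6 − 0.15q = 14 + 0.3q → q* = 348, p* = 118.4.
Marginal revenue: MR = 170.6 − 0.3q. Set MR = MC: 170.6 − 0.3q = 14 + 0.3q → q_m = 261.
Price p_m = 170.6 − 0.15·261 = 131.45; MC(q_m) = 14 + 0.3·261 = 92.3.
Competitive q* = 348, so Δq = 87; wedge = 131.45 − 92.3 = 39.15.
Welfare loss = ½ × 87 × 39.15 = 1703.025.

1703.025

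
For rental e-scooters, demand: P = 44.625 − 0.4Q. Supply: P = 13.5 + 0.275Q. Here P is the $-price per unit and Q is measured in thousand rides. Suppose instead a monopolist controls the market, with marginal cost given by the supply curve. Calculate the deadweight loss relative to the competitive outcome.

$99.35 thousand

Competitive equilibrium: 44.625 − 0.4Q = 13.5 + 0.275Q → Q* = 46.1111, P* = 26.1806.
Marginal revenue: MR = 44.625 − 0.8Q. Set MR = MC: 44.625 − 0.8Q = 13.5 + 0.275Q → Q_m = 28.9535.
Price P_m = 44.625 − 0.4·28.9535 = 33.0436; MC(Q_m) = 13.5 + 0.275·28.9535 = 21.4622.
Competitive Q* = 46.1111, so ΔQ = 17.1576; wedge = 33.0436 − 21.4622 = 11.5814.
Welfare loss = ½ × 17.1576 × 11.5814 = $99.35 thousand.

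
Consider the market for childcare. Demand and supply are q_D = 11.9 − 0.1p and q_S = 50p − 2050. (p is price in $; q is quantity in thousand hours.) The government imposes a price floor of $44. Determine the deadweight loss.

$0.41 thousand

In inverse form: demand p = 119 − 10q, supply p = 41 + 0.02q.
Competitive equilibrium: 119 − 10q = 41 + 0.02q → q* = 7.7844, p* = 41.1557.
At the floor p = 44, quantity demanded = (119 − 44)/10 = 7.5.
Sellers' marginal cost at q' = 7.5: 41 + 0.02·7.5 = 41.15.
Δq = 7.7844 − 7.5 = 0.2844; wedge = 44 − 41.15 = 2.85.
The triangle = ½ × 0.2844 × 2.85 = $0.41 thousand.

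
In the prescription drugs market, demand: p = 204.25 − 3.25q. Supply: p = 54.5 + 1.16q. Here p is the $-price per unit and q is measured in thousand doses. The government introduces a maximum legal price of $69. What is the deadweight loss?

$1015.18 thousand

Competitive equilibrium: 204.25 − 3.25q = 54.5 + 1.16q → q* = 33.9569, p* = 93.89.
At the ceiling p = 69, quantity supplied = (69 − 54.5)/1.16 = 12.5.
Willingness to pay at q' = 12.5: 204.25 − 3.25·12.5 = 163.625.
Δq = 33.9569 − 12.5 = 21.4569; wedge = 163.625 − 69 = 94.625.
The triangle = ½ × 21.4569 × 94.625 = $1015.18 thousand.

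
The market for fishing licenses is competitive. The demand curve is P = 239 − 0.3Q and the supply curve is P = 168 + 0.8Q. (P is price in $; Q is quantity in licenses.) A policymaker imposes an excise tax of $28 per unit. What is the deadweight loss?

Competitive equilibrium: 239 − 0.3Q = 168 + 0.8Q → Q* = 64.5455, P* = 219.6364.
With the tax, the buyer price exceeds the seller price by 28: (239 − 0.3Q) − (168 + 0.8Q) = 28 → Q' = 39.0909.
ΔQ = 64.5455 − 39.0909 = 25.4546; the wedge equals the tax, 28.
Welfare loss = ½ × 25.4546 × 28 = $356.36.

$356.36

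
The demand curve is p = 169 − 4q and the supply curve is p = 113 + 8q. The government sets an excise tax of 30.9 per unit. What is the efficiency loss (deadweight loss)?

39.78

Competitive equilibrium: 169 − 4q = 113 + 8q → q* = 4.6667, p* = 150.3333.
With the tax, the buyer price exceeds the seller price by 30.9: (169 − 4q) − (113 + 8q) = 30.9 → q' = 2.0917.
Δq = 4.6667 − 2.0917 = 2.575; the wedge equals the tax, 30.9.
The triangle = ½ × 2.575 × 30.9 = 39.78.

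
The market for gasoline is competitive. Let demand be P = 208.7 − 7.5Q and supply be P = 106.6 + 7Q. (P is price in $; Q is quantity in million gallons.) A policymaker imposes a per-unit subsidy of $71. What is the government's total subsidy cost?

$847.59 million

Competitive equilibrium: 208.7 − 7.5Q = 106.6 + 7Q → Q* = 7.0414, P* = 155.8897.
The subsidy lowers effective supply by 71: P = 35.6 + 7Q.
New quantity: 208.7 − 7.5Q = 35.6 + 7Q → Q' = 11.9379.
Total subsidy cost = 71 × 11.9379 = $847.59 million.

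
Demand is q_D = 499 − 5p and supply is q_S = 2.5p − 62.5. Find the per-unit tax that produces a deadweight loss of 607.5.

In inverse form: demand p = 99.8 − 0.2q, supply p = 25 + 0.4q.
Competitive equilibrium: 99.8 − 0.2q = 25 + 0.4q → q* = 124.6667, p* = 74.8667.
A tax t gives Δq = t/0.6 and wedge t, so DWL = t²/1.2.
t²/1.2 = 607.5 → t² = 729 → t = 27.

27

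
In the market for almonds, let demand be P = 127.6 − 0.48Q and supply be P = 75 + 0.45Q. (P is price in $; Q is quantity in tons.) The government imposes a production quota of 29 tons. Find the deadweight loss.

Competitive equilibrium: 127.6 − 0.48Q = 75 + 0.45Q → Q* = 56.5591, P* = 100.4516.
At Q = 29: demand price = 127.6 − 0.48·29 = 113.68; supply price = 75 + 0.45·29 = 88.05.
ΔQ = 56.5591 − 29 = 27.5591; wedge = 113.68 − 88.05 = 25.63.
Welfare loss = ½ × 27.5591 × 25.63 = $353.17.

$353.17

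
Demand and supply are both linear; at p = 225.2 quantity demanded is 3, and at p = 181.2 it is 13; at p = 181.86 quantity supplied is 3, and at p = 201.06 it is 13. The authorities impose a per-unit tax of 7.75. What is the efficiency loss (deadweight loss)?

Demand slope = (181.2 − 225.2)/(13 − 3) = −4.4, so p = 238.4 − 4.4q.
Supply slope = (201.06 − 181.86)/(13 − 3) = 1.92, so p = 176.1 + 1.92q.
Competitive equilibrium: 238.4 − 4.4q = 176.1 + 1.92q → q* = 9.8576, p* = 195.0266.
With the tax, the buyer price exceeds the seller price by 7.75: (238.4 − 4.4q) − (176.1 + 1.92q) = 7.75 → q' = 8.6313.
Δq = 9.8576 − 8.6313 = 1.2263; the wedge equals the tax, 7.75.
The triangle = ½ × 1.2263 × 7.75 = 4.75.

4.75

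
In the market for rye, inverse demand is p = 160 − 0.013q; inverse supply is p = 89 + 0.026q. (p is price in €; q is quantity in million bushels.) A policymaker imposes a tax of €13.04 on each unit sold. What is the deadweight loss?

Competitive equilibrium: 160 − 0.013q = 89 + 0.026q → q* = 1820.5128, p* = 136.3333.
With the tax, the buyer price exceeds the seller price by 13.04: (160 − 0.013q) − (89 + 0.026q) = 13.04 → q' = 1486.1538.
Δq = 1820.5128 − 1486.1538 = 334.359; the wedge equals the tax, 13.04.
DWL = ½ × 334.359 × 13.04 = €2180.02 million.

€2180.02 million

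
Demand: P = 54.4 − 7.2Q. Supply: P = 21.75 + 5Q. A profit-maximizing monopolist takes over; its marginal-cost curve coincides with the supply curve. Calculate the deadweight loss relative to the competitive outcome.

6.02

Competitive equilibrium: 54.4 − 7.2Q = 21.75 + 5Q → Q* = 2.6762, P* = 35.1311.
Marginal revenue: MR = 54.4 − 14.4Q. Set MR = MC: 54.4 − 14.4Q = 21.75 + 5Q → Q_m = 1.683.
Price P_m = 54.4 − 7.2·1.683 = 42.2824; MC(Q_m) = 21.75 + 5·1.683 = 30.165.
Competitive Q* = 2.6762, so ΔQ = 0.9932; wedge = 42.2824 − 30.165 = 12.1174.
DWL = ½ × 0.9932 × 12.1174 = 6.02.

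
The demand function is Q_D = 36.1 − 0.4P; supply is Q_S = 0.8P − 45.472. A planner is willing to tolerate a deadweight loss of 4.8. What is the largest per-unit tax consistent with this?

In inverse form: demand P = 90.25 − 2.5Q, supply P = 56.84 + 1.25Q.
Competitive equilibrium: 90.25 − 2.5Q = 56.84 + 1.25Q → Q* = 8.9093, P* = 67.9767.
A tax t gives ΔQ = t/3.75 and wedge t, so DWL = t²/7.5.
t²/7.5 = 4.8 → t² = 36 → t = 6.

6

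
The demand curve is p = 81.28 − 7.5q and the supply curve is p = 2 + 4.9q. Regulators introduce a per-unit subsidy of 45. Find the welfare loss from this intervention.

81.65

Competitive equilibrium: 81.28 − 7.5q = 2 + 4.9q → q* = 6.3935, p* = 33.3284.
The subsidy lowers effective supply by 45: p = 4.9q − 43.
New quantity: 81.28 − 7.5q = 4.9q − 43 → q' = 10.0226.
Overproduction Δq = 10.0226 − 6.3935 = 3.6291; wedge = subsidy = 45.
Welfare loss = ½ × 3.6291 × 45 = 81.65.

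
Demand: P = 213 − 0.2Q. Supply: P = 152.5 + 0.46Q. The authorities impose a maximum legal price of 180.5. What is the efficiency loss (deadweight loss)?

312.99

Competitive equilibrium: 213 − 0.2Q = 152.5 + 0.46Q → Q* = 91.6667, P* = 194.6667.
At the ceiling P = 180.5, quantity supplied = (180.5 − 152.5)/0.46 = 60.8696.
Willingness to pay at Q' = 60.8696: 213 − 0.2·60.8696 = 200.8261.
ΔQ = 91.6667 − 60.8696 = 30.7971; wedge = 200.8261 − 180.5 = 20.3261.
Deadweight loss = ½ × 30.7971 × 20.3261 = 312.99.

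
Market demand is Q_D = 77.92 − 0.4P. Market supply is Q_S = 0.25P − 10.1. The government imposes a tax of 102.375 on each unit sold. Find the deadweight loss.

In inverse form: demand P = 194.8 − 2.5Q, supply P = 40.4 + 4Q.
Competitive equilibrium: 194.8 − 2.5Q = 40.4 + 4Q → Q* = 23.7538, P* = 135.4154.
With the tax, the buyer price exceeds the seller price by 102.375: (194.8 − 2.5Q) − (40.4 + 4Q) = 102.375 → Q' = 8.0038.
ΔQ = 23.7538 − 8.0038 = 15.75; the wedge equals the tax, 102.375.
Deadweight loss = ½ × 15.75 × 102.375 = 806.20.

806.20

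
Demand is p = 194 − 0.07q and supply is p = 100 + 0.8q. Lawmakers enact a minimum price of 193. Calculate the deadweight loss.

Competitive equilibrium: 194 − 0.07q = 100 + 0.8q → q* = 108.046, p* = 186.4368.
At the floor p = 193, quantity demanded = (194 − 193)/0.07 = 14.2857.
Sellers' marginal cost at q' = 14.2857: 100 + 0.8·14.2857 = 111.4286.
Δq = 108.046 − 14.2857 = 93.7603; wedge = 193 − 111.4286 = 81.5714.
Welfare loss = ½ × 93.7603 × 81.5714 = 3824.08.

3824.08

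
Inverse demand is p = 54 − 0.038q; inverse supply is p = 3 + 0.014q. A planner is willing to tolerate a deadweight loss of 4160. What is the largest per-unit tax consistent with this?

20.8

Competitive equilibrium: 54 − 0.038q = 3 + 0.014q → q* = 980.7692, p* = 16.7308.
A tax t gives Δq = t/0.052 and wedge t, so DWL = t²/0.104.
t²/0.104 = 4160 → t² = 432.64 → t = 20.8.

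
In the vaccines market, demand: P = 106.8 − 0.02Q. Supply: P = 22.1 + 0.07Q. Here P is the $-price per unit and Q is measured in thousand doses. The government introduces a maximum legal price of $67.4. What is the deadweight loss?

Competitive equilibrium: 106.8 − 0.02Q = 22.1 + 0.07Q → Q* = 941.11111, P* = 87.97778.
At the ceiling P = 67.4, quantity supplied = (67.4 − 22.1)/0.07 = 647.14286.
Willingness to pay at Q' = 647.14286: 106.8 − 0.02·647.14286 = 93.85714.
ΔQ = 941.11111 − 647.14286 = 293.96825; wedge = 93.85714 − 67.4 = 26.45714.
Welfare loss = ½ × 293.96825 × 26.45714 = $3888.78 thousand.

$3888.78 thousand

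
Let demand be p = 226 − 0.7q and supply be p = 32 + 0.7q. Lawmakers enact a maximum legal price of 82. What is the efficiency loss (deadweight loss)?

3155.71

Competitive equilibrium: 226 − 0.7q = 32 + 0.7q → q* = 138.5714, p* = 129.
At the ceiling p = 82, quantity supplied = (82 − 32)/0.7 = 71.4286.
Willingness to pay at q' = 71.4286: 226 − 0.7·71.4286 = 176.
Δq = 138.5714 − 71.4286 = 67.1428; wedge = 176 − 82 = 94.
Deadweight loss = ½ × 67.1428 × 94 = 3155.71.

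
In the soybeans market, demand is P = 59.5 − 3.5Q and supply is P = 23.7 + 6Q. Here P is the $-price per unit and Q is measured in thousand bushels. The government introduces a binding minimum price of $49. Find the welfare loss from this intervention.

$2.80 thousand

Competitive equilibrium: 59.5 − 3.5Q = 23.7 + 6Q → Q* = 3.7684, P* = 46.3105.
At the floor P = 49, quantity demanded = (59.5 − 49)/3.5 = 3.
Sellers' marginal cost at Q' = 3: 23.7 + 6·3 = 41.7.
ΔQ = 3.7684 − 3 = 0.7684; wedge = 49 − 41.7 = 7.3.
DWL = ½ × 0.7684 × 7.3 = $2.80 thousand.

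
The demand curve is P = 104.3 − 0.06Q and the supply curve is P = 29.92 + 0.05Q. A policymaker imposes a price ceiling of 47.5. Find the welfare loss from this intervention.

5794.43

Competitive equilibrium: 104.3 − 0.06Q = 29.92 + 0.05Q → Q* = 676.1818, P* = 63.7291.
At the ceiling P = 47.5, quantity supplied = (47.5 − 29.92)/0.05 = 351.6.
Willingness to pay at Q' = 351.6: 104.3 − 0.06·351.6 = 83.204.
ΔQ = 676.1818 − 351.6 = 324.5818; wedge = 83.204 − 47.5 = 35.704.
The triangle = ½ × 324.5818 × 35.704 = 5794.43.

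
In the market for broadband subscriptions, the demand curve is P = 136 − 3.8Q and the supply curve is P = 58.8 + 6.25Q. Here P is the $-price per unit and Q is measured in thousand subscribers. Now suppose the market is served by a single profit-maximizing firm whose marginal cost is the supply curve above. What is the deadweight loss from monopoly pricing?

Competitive equilibrium: 136 − 3.8Q = 58.8 + 6.25Q → Q* = 7.6816, P* = 106.81.
Marginal revenue: MR = 136 − 7.6Q. Set MR = MC: 136 − 7.6Q = 58.8 + 6.25Q → Q_m = 5.574.
Price P_m = 136 − 3.8·5.574 = 114.8188; MC(Q_m) = 58.8 + 6.25·5.574 = 93.6375.
Competitive Q* = 7.6816, so ΔQ = 2.1076; wedge = 114.8188 − 93.6375 = 21.1813.
DWL = ½ × 2.1076 × 21.1813 = $22.32 thousand.

$22.32 thousand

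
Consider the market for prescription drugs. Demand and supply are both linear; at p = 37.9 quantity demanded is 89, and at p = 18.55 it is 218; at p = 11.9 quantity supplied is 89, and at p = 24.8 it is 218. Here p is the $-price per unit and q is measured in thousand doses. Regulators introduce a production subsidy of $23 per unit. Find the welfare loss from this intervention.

$1058 thousand

Demand slope = (18.55 − 37.9)/(218 − 89) = −0.15, so p = 51.25 − 0.15q.
Supply slope = (24.8 − 11.9)/(218 − 89) = 0.1, so p = 3 + 0.1q.
Competitive equilibrium: 51.25 − 0.15q = 3 + 0.1q → q* = 193, p* = 22.3.
The subsidy lowers effective supply by 23: p = 0.1q − 20.
New quantity: 51.25 − 0.15q = 0.1q − 20 → q' = 285.
Overproduction Δq = 285 − 193 = 92; wedge = subsidy = 23.
DWL = ½ × 92 × 23 = $1058 thousand.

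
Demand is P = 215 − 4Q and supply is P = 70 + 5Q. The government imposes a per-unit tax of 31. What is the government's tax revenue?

392.67

Competitive equilibrium: 215 − 4Q = 70 + 5Q → Q* = 16.1111, P* = 150.5556.
With the tax, the buyer price exceeds the seller price by 31: (215 − 4Q) − (70 + 5Q) = 31 → Q' = 12.6667.
Tax revenue = 31 × 12.6667 = 392.67.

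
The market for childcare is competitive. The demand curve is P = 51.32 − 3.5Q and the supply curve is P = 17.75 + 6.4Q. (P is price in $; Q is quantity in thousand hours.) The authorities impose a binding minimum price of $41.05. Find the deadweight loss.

Competitive equilibrium: 51.32 − 3.5Q = 17.75 + 6.4Q → Q* = 3.3909, P* = 39.4518.
At the floor P = 41.05, quantity demanded = (51.32 − 41.05)/3.5 = 2.9343.
Sellers' marginal cost at Q' = 2.9343: 17.75 + 6.4·2.9343 = 36.5295.
ΔQ = 3.3909 − 2.9343 = 0.4566; wedge = 41.05 − 36.5295 = 4.5205.
Welfare loss = ½ × 0.4566 × 4.5205 = $1.03 thousand.

$1.03 thousand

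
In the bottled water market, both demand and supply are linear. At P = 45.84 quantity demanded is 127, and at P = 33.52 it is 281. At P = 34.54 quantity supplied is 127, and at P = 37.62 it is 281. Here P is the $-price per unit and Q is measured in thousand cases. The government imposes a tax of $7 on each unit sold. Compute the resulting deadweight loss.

Demand slope = (33.52 − 45.84)/(281 − 127) = −0.08, so P = 56 − 0.08Q.
Supply slope = (37.62 − 34.54)/(281 − 127) = 0.02, so P = 32 + 0.02Q.
Competitive equilibrium: 56 − 0.08Q = 32 + 0.02Q → Q* = 240, P* = 36.8.
With the tax, the buyer price exceeds the seller price by 7: (56 − 0.08Q) − (32 + 0.02Q) = 7 → Q' = 170.
ΔQ = 240 − 170 = 70; the wedge equals the tax, 7.
Deadweight loss = ½ × 70 × 7 = $245 thousand.

$245 thousand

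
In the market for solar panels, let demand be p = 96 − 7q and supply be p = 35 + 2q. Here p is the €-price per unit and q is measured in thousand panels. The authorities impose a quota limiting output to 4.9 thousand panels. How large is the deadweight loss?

€15.87 thousand

Competitive equilibrium: 96 − 7q = 35 + 2q → q* = 6.7778, p* = 48.5556.
At q = 4.9: demand price = 96 − 7·4.9 = 61.7; supply price = 35 + 2·4.9 = 44.8.
Δq = 6.7778 − 4.9 = 1.8778; wedge = 61.7 − 44.8 = 16.9.
Welfare loss = ½ × 1.8778 × 16.9 = €15.87 thousand.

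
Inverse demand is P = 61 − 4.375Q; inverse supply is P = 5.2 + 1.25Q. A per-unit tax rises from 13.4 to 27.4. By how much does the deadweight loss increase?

Competitive equilibrium: 61 − 4.375Q = 5.2 + 1.25Q → Q* = 9.92, P* = 17.6.
For a per-unit tax t: ΔQ = t/5.625, so DWL = ½·t·(t/5.625) = t²/11.25.
At t = 13.4: DWL = 15.961. At t = 27.4: DWL = 66.734.
Increase = 66.734 − 15.961 = 50.77.

50.77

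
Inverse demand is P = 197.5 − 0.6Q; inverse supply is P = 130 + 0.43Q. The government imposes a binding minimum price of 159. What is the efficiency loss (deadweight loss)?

Competitive equilibrium: 197.5 − 0.6Q = 130 + 0.43Q → Q* = 65.534, P* = 158.1796.
At the floor P = 159, quantity demanded = (197.5 − 159)/0.6 = 64.1667.
Sellers' marginal cost at Q' = 64.1667: 130 + 0.43·64.1667 = 157.5917.
ΔQ = 65.534 − 64.1667 = 1.3673; wedge = 159 − 157.5917 = 1.4083.
DWL = ½ × 1.3673 × 1.4083 = 0.96.

0.96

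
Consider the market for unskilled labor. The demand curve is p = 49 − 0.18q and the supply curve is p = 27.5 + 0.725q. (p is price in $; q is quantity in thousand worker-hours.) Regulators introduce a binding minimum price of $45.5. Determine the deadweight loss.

$8.42 thousand

Competitive equilibrium: 49 − 0.18q = 27.5 + 0.725q → q* = 23.7569, p* = 44.7238.
At the floor p = 45.5, quantity demanded = (49 − 45.5)/0.18 = 19.4444.
Sellers' marginal cost at q' = 19.4444: 27.5 + 0.725·19.4444 = 41.5972.
Δq = 23.7569 − 19.4444 = 4.3125; wedge = 45.5 − 41.5972 = 3.9028.
The triangle = ½ × 4.3125 × 3.9028 = $8.42 thousand.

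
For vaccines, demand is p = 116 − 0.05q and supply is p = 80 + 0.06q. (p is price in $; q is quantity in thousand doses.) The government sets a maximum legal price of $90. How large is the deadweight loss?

Competitive equilibrium: 116 − 0.05q = 80 + 0.06q → q* = 327.2727, p* = 99.6364.
At the ceiling p = 90, quantity supplied = (90 − 80)/0.06 = 166.6667.
Willingness to pay at q' = 166.6667: 116 − 0.05·166.6667 = 107.6667.
Δq = 327.2727 − 166.6667 = 160.606; wedge = 107.6667 − 90 = 17.6667.
Welfare loss = ½ × 160.606 × 17.6667 = $1418.69 thousand.

$1418.69 thousand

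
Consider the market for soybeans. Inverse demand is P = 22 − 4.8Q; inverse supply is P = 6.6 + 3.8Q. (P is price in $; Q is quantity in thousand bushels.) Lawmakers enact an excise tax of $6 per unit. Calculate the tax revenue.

Competitive equilibrium: 22 − 4.8Q = 6.6 + 3.8Q → Q* = 1.7907, P* = 13.4047.
With the tax, the buyer price exceeds the seller price by 6: (22 − 4.8Q) − (6.6 + 3.8Q) = 6 → Q' = 1.093.
Tax revenue = 6 × 1.093 = $6.56 thousand.

$6.56 thousand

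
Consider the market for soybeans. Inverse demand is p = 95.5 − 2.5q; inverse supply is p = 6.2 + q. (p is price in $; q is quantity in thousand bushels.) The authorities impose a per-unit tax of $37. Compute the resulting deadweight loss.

$195.57 thousand

Competitive equilibrium: 95.5 − 2.5q = 6.2 + q → q* = 25.5143, p* = 31.7143.
With the tax, the buyer price exceeds the seller price by 37: (95.5 − 2.5q) − (6.2 + q) = 37 → q' = 14.9429.
Δq = 25.5143 − 14.9429 = 10.5714; the wedge equals the tax, 37.
Welfare loss = ½ × 10.5714 × 37 = $195.57 thousand.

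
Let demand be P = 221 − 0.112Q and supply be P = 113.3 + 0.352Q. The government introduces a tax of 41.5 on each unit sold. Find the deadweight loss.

Competitive equilibrium: 221 − 0.112Q = 113.3 + 0.352Q → Q* = 232.1121, P* = 195.0034.
With the tax, the buyer price exceeds the seller price by 41.5: (221 − 0.112Q) − (113.3 + 0.352Q) = 41.5 → Q' = 142.6724.
ΔQ = 232.1121 − 142.6724 = 89.4397; the wedge equals the tax, 41.5.
DWL = ½ × 89.4397 × 41.5 = 1855.87.

1855.87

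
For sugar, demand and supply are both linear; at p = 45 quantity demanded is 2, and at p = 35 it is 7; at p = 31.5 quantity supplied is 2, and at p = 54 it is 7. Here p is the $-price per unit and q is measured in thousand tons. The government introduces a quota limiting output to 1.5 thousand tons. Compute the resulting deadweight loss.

$21.58 thousand

Demand slope = (35 − 45)/(7 − 2) = −2, so p = 49 − 2q.
Supply slope = (54 − 31.5)/(7 − 2) = 4.5, so p = 22.5 + 4.5q.
Competitive equilibrium: 49 − 2q = 22.5 + 4.5q → q* = 4.0769, p* = 40.8462.
At q = 1.5: demand price = 49 − 2·1.5 = 46; supply price = 22.5 + 4.5·1.5 = 29.25.
Δq = 4.0769 − 1.5 = 2.5769; wedge = 46 − 29.25 = 16.75.
Welfare loss = ½ × 2.5769 × 16.75 = $21.58 thousand.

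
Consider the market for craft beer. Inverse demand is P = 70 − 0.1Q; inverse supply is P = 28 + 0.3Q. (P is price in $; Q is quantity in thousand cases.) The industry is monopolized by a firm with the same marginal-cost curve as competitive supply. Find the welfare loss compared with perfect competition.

Competitive equilibrium: 70 − 0.1Q = 28 + 0.3Q → Q* = 105, P* = 59.5.
Marginal revenue: MR = 70 − 0.2Q. Set MR = MC: 70 − 0.2Q = 28 + 0.3Q → Q_m = 84.
Price P_m = 70 − 0.1·84 = 61.6; MC(Q_m) = 28 + 0.3·84 = 53.2.
Competitive Q* = 105, so ΔQ = 21; wedge = 61.6 − 53.2 = 8.4.
DWL = ½ × 21 × 8.4 = $88.20 thousand.

$88.20 thousand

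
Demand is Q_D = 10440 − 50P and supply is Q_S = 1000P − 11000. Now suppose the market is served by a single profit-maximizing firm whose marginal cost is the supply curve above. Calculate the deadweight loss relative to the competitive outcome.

221664.20

In inverse form: demand P = 208.8 − 0.02Q, supply P = 11 + 0.001Q.
Competitive equilibrium: 208.8 − 0.02Q = 11 + 0.001Q → Q* = 9419.047619, P* = 20.419048.
Marginal revenue: MR = 208.8 − 0.04Q. Set MR = MC: 208.8 − 0.04Q = 11 + 0.001Q → Q_m = 4824.390244.
Price P_m = 208.8 − 0.02·4824.390244 = 112.312195; MC(Q_m) = 11 + 0.001·4824.390244 = 15.82439.
Competitive Q* = 9419.047619, so ΔQ = 4594.657375; wedge = 112.312195 − 15.82439 = 96.487805.
The triangle = ½ × 4594.657375 × 96.487805 = 221664.20.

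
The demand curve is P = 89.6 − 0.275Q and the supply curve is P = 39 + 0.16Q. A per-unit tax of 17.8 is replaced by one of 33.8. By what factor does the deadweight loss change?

3.606

Competitive equilibrium: 89.6 − 0.275Q = 39 + 0.16Q → Q* = 116.3218, P* = 57.6115.
For a per-unit tax t: ΔQ = t/0.435, so DWL = ½·t·(t/0.435) = t²/0.87.
At t = 17.8: DWL = 364.184. At t = 33.8: DWL = 1313.149.
Ratio = (33.8/17.8)² = 3.606.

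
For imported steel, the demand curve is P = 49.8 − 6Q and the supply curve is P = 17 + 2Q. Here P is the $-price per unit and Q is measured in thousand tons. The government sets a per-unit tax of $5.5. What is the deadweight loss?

$1.89 thousand

Competitive equilibrium: 49.8 − 6Q = 17 + 2Q → Q* = 4.1, P* = 25.2.
With the tax, the buyer price exceeds the seller price by 5.5: (49.8 − 6Q) − (17 + 2Q) = 5.5 → Q' = 3.4125.
ΔQ = 4.1 − 3.4125 = 0.6875; the wedge equals the tax, 5.5.
DWL = ½ × 0.6875 × 5.5 = $1.89 thousand.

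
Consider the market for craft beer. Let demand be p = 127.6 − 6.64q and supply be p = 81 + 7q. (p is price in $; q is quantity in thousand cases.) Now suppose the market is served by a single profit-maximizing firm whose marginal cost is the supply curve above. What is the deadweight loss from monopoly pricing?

$8.53 thousand

Competitive equilibrium: 127.6 − 6.64q = 81 + 7q → q* = 3.4164, p* = 104.915.
Marginal revenue: MR = 127.6 − 13.28q. Set MR = MC: 127.6 − 13.28q = 81 + 7q → q_m = 2.2978.
Price p_m = 127.6 − 6.64·2.2978 = 112.3426; MC(q_m) = 81 + 7·2.2978 = 97.0846.
Competitive q* = 3.4164, so Δq = 1.1186; wedge = 112.3426 − 97.0846 = 15.258.
DWL = ½ × 1.1186 × 15.258 = $8.53 thousand.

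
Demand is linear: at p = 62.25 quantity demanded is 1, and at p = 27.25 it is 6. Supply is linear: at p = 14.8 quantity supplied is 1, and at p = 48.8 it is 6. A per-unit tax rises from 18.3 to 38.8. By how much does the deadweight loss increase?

Demand slope = (27.25 − 62.25)/(6 − 1) = −7, so p = 69.25 − 7q.
Supply slope = (48.8 − 14.8)/(6 − 1) = 6.8, so p = 8 + 6.8q.
Competitive equilibrium: 69.25 − 7q = 8 + 6.8q → q* = 4.4384, p* = 38.1812.
For a per-unit tax t: Δq = t/13.8, so DWL = ½·t·(t/13.8) = t²/27.6.
At t = 18.3: DWL = 12.134. At t = 38.8: DWL = 54.545.
Increase = 54.545 − 12.134 = 42.41.

42.41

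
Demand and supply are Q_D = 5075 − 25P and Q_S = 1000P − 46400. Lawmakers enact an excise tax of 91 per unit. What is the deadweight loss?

100987.80

In inverse form: demand P = 203 − 0.04Q, supply P = 46.4 + 0.001Q.
Competitive equilibrium: 203 − 0.04Q = 46.4 + 0.001Q → Q* = 3819.512195, P* = 50.219512.
With the tax, the buyer price exceeds the seller price by 91: (203 − 0.04Q) − (46.4 + 0.001Q) = 91 → Q' = 1600.
ΔQ = 3819.512195 − 1600 = 2219.512195; the wedge equals the tax, 91.
Deadweight loss = ½ × 2219.512195 × 91 = 100987.80.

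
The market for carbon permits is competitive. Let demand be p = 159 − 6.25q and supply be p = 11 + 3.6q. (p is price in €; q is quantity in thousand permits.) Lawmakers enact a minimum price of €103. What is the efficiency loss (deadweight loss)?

Competitive equilibrium: 159 − 6.25q = 11 + 3.6q → q* = 15.0254, p* = 65.0914.
At the floor p = 103, quantity demanded = (159 − 103)/6.25 = 8.96.
Sellers' marginal cost at q' = 8.96: 11 + 3.6·8.96 = 43.256.
Δq = 15.0254 − 8.96 = 6.0654; wedge = 103 − 43.256 = 59.744.
Deadweight loss = ½ × 6.0654 × 59.744 = €181.19 thousand.

€181.19 thousand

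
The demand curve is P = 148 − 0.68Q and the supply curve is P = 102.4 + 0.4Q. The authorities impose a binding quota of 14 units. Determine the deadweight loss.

430.11

Competitive equilibrium: 148 − 0.68Q = 102.4 + 0.4Q → Q* = 42.2222, P* = 119.2889.
At Q = 14: demand price = 148 − 0.68·14 = 138.48; supply price = 102.4 + 0.4·14 = 108.
ΔQ = 42.2222 − 14 = 28.2222; wedge = 138.48 − 108 = 30.48.
Welfare loss = ½ × 28.2222 × 30.48 = 430.11.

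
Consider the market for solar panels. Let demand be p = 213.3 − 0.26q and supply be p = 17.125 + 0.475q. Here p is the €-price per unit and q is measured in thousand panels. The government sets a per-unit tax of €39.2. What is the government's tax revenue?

€8372 thousand

Competitive equilibrium: 213.3 − 0.26q = 17.125 + 0.475q → q* = 266.9048, p* = 143.9048.
With the tax, the buyer price exceeds the seller price by 39.2: (213.3 − 0.26q) − (17.125 + 0.475q) = 39.2 → q' = 213.5714.
Tax revenue = 39.2 × 213.5714 = €8372 thousand.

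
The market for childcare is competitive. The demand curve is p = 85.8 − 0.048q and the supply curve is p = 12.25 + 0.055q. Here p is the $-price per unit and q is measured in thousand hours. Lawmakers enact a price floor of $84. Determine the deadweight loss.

$23574.50 thousand

Competitive equilibrium: 85.8 − 0.048q = 12.25 + 0.055q → q* = 714.0777, p* = 51.5243.
At the floor p = 84, quantity demanded = (85.8 − 84)/0.048 = 37.5.
Sellers' marginal cost at q' = 37.5: 12.25 + 0.055·37.5 = 14.3125.
Δq = 714.0777 − 37.5 = 676.5777; wedge = 84 − 14.3125 = 69.6875.
Deadweight loss = ½ × 676.5777 × 69.6875 = $23574.50 thousand.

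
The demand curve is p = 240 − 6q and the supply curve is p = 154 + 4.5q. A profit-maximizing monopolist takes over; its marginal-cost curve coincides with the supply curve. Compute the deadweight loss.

46.57

Competitive equilibrium: 240 − 6q = 154 + 4.5q → q* = 8.1905, p* = 190.8571.
Marginal revenue: MR = 240 − 12q. Set MR = MC: 240 − 12q = 154 + 4.5q → q_m = 5.2121.
Price p_m = 240 − 6·5.2121 = 208.7274; MC(q_m) = 154 + 4.5·5.2121 = 177.4545.
Competitive q* = 8.1905, so Δq = 2.9784; wedge = 208.7274 − 177.4545 = 31.2729.
Deadweight loss = ½ × 2.9784 × 31.2729 = 46.57.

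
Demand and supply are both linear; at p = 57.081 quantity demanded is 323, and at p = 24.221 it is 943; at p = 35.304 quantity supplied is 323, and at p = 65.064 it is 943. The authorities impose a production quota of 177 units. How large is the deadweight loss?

6603.61

Demand slope = (24.221 − 57.081)/(943 − 323) = −0.053, so p = 74.2 − 0.053q.
Supply slope = (65.064 − 35.304)/(943 − 323) = 0.048, so p = 19.8 + 0.048q.
Competitive equilibrium: 74.2 − 0.053q = 19.8 + 0.048q → q* = 538.6139, p* = 45.6535.
At q = 177: demand price = 74.2 − 0.053·177 = 64.819; supply price = 19.8 + 0.048·177 = 28.296.
Δq = 538.6139 − 177 = 361.6139; wedge = 64.819 − 28.296 = 36.523.
DWL = ½ × 361.6139 × 36.523 = 6603.61.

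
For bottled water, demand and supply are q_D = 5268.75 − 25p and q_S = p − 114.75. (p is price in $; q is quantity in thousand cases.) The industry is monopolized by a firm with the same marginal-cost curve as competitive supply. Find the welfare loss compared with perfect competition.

In inverse form: demand p = 210.75 − 0.04q, supply p = 114.75 + q.
Competitive equilibrium: 210.75 − 0.04q = 114.75 + q → q* = 92.3077, p* = 207.0577.
Marginal revenue: MR = 210.75 − 0.08q. Set MR = MC: 210.75 − 0.08q = 114.75 + q → q_m = 88.8889.
Price p_m = 210.75 − 0.04·88.8889 = 207.1944; MC(q_m) = 114.75 + 1·88.8889 = 203.6389.
Competitive q* = 92.3077, so Δq = 3.4188; wedge = 207.1944 − 203.6389 = 3.5555.
The triangle = ½ × 3.4188 × 3.5555 = $6.08 thousand.

$6.08 thousand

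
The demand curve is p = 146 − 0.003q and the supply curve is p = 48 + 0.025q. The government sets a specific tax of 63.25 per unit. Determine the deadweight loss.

Competitive equilibrium: 146 − 0.003q = 48 + 0.025q → q* = 3500, p* = 135.5.
With the tax, the buyer price exceeds the seller price by 63.25: (146 − 0.003q) − (48 + 0.025q) = 63.25 → q' = 1241.0714.
Δq = 3500 − 1241.0714 = 2258.9286; the wedge equals the tax, 63.25.
Deadweight loss = ½ × 2258.9286 × 63.25 = 71438.62.

71438.62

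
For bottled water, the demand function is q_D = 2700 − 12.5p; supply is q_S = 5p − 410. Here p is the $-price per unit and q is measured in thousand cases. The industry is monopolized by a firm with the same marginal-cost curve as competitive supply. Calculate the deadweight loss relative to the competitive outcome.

$1583.42 thousand

In inverse form: demand p = 216 − 0.08q, supply p = 82 + 0.2q.
Competitive equilibrium: 216 − 0.08q = 82 + 0.2q → q* = 478.5714, p* = 177.7143.
Marginal revenue: MR = 216 − 0.16q. Set MR = MC: 216 − 0.16q = 82 + 0.2q → q_m = 372.2222.
Price p_m = 216 − 0.08·372.2222 = 186.2222; MC(q_m) = 82 + 0.2·372.2222 = 156.4444.
Competitive q* = 478.5714, so Δq = 106.3492; wedge = 186.2222 − 156.4444 = 29.7778.
Welfare loss = ½ × 106.3492 × 29.7778 = $1583.42 thousand.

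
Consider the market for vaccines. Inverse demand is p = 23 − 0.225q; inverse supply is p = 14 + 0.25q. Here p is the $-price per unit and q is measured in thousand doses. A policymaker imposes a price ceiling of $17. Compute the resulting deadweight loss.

$11.46 thousand

Competitive equilibrium: 23 − 0.225q = 14 + 0.25q → q* = 18.9474, p* = 18.7368.
At the ceiling p = 17, quantity supplied = (17 − 14)/0.25 = 12.
Willingness to pay at q' = 12: 23 − 0.225·12 = 20.3.
Δq = 18.9474 − 12 = 6.9474; wedge = 20.3 − 17 = 3.3.
Welfare loss = ½ × 6.9474 × 3.3 = $11.46 thousand.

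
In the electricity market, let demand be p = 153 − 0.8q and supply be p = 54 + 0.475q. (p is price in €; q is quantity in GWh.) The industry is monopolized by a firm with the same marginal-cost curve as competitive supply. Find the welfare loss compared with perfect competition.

Competitive equilibrium: 153 − 0.8q = 54 + 0.475q → q* = 77.64706, p* = 90.88235.
Marginal revenue: MR = 153 − 1.6q. Set MR = MC: 153 − 1.6q = 54 + 0.475q → q_m = 47.71084.
Price p_m = 153 − 0.8·47.71084 = 114.83133; MC(q_m) = 54 + 0.475·47.71084 = 76.66265.
Competitive q* = 77.64706, so Δq = 29.93622; wedge = 114.83133 − 76.66265 = 38.16868.
The triangle = ½ × 29.93622 × 38.16868 = €571.31.

€571.31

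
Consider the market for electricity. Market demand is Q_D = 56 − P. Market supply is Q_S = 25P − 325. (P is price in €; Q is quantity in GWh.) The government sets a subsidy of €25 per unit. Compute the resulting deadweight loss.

€300.48

In inverse form: demand P = 56 − Q, supply P = 13 + 0.04Q.
Competitive equilibrium: 56 − Q = 13 + 0.04Q → Q* = 41.3462, P* = 14.6538.
The subsidy lowers effective supply by 25: P = 0.04Q − 12.
New quantity: 56 − Q = 0.04Q − 12 → Q' = 65.3846.
Overproduction ΔQ = 65.3846 − 41.3462 = 24.0384; wedge = subsidy = 25.
Deadweight loss = ½ × 24.0384 × 25 = €300.48.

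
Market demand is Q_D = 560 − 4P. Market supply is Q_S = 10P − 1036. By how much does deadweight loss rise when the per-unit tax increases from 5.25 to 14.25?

In inverse form: demand P = 140 − 0.25Q, supply P = 103.6 + 0.1Q.
Competitive equilibrium: 140 − 0.25Q = 103.6 + 0.1Q → Q* = 104, P* = 114.
For a per-unit tax t: ΔQ = t/0.35, so DWL = ½·t·(t/0.35) = t²/0.7.
At t = 5.25: DWL = 39.375. At t = 14.25: DWL = 290.089.
Increase = 290.089 − 39.375 = 250.71.

250.71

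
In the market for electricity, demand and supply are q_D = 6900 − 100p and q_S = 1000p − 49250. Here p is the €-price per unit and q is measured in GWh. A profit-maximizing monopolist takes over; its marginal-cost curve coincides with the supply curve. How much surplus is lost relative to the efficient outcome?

€4020.43

In inverse form: demand p = 69 − 0.01q, supply p = 49.25 + 0.001q.
Competitive equilibrium: 69 − 0.01q = 49.25 + 0.001q → q* = 1795.45455, p* = 51.04545.
Marginal revenue: MR = 69 − 0.02q. Set MR = MC: 69 − 0.02q = 49.25 + 0.001q → q_m = 940.47619.
Price p_m = 69 − 0.01·940.47619 = 59.59524; MC(q_m) = 49.25 + 0.001·940.47619 = 50.19048.
Competitive q* = 1795.45455, so Δq = 854.97836; wedge = 59.59524 − 50.19048 = 9.40476.
Deadweight loss = ½ × 854.97836 × 9.40476 = €4020.43.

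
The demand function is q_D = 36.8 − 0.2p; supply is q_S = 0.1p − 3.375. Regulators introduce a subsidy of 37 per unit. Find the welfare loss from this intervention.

45.63

In inverse form: demand p = 184 − 5q, supply p = 33.75 + 10q.
Competitive equilibrium: 184 − 5q = 33.75 + 10q → q* = 10.0167, p* = 133.9167.
The subsidy lowers effective supply by 37: p = 10q − 3.25.
New quantity: 184 − 5q = 10q − 3.25 → q' = 12.4833.
Overproduction Δq = 12.4833 − 10.0167 = 2.4666; wedge = subsidy = 37.
Welfare loss = ½ × 2.4666 × 37 = 45.63.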